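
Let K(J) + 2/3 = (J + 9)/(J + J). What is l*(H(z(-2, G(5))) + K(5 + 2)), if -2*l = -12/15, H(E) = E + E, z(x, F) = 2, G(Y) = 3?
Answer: 188/105 ≈ 1.7905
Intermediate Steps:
H(E) = 2*E
K(J) = -⅔ + (9 + J)/(2*J) (K(J) = -⅔ + (J + 9)/(J + J) = -⅔ + (9 + J)/((2*J)) = -⅔ + (9 + J)*(1/(2*J)) = -⅔ + (9 + J)/(2*J))
l = ⅖ (l = -(-6)/15 = -½*(-⅘) = ⅖ ≈ 0.40000)
l*(H(z(-2, G(5))) + K(5 + 2)) = 2*(2*2 + (27 - (5 + 2))/(6*(5 + 2)))/5 = 2*(4 + (⅙)*(27 - 1*7)/7)/5 = 2*(4 + (⅙)*(⅐)*(27 - 7))/5 = 2*(4 + (⅙)*(⅐)*20)/5 = 2*(4 + 10/21)/5 = (⅖)*(94/21) = 188/105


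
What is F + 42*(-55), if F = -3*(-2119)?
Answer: 4047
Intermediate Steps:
F = 6357
F + 42*(-55) = 6357 + 42*(-55) = 6357 - 2310 = 4047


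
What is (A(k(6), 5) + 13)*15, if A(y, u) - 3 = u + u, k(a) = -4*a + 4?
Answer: 390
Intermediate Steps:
k(a) = 4 - 4*a
A(y, u) = 3 + 2*u (A(y, u) = 3 + (u + u) = 3 + 2*u)
(A(k(6), 5) + 13)*15 = ((3 + 2*5) + 13)*15 = ((3 + 10) + 13)*15 = (13 + 13)*15 = 26*15 = 390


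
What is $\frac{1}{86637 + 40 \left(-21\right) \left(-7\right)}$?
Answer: $\frac{1}{92517} \approx 1.0809 \cdot 10^{-5}$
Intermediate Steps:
$\frac{1}{86637 + 40 \left(-21\right) \left(-7\right)} = \frac{1}{86637 - -5880} = \frac{1}{86637 + 5880} = \frac{1}{92517}$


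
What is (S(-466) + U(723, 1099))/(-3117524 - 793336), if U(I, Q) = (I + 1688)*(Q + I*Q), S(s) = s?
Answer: -191837437/391086 ≈ -490.52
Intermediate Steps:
U(I, Q) = (1688 + I)*(Q + I*Q)
(S(-466) + U(723, 1099))/(-3117524 - 793336) = (-466 + 1099*(1688 + 723**2 + 1689*723))/(-3117524 - 793336) = (-466 + 1099*(1688 + 522729 + 1221147))/(-3910860) = (-466 + 1099*1745564)*(-1/3910860) = (-466 + 1918374836)*(-1/3910860) = 1918374370*(-1/3910860) = -191837437/391086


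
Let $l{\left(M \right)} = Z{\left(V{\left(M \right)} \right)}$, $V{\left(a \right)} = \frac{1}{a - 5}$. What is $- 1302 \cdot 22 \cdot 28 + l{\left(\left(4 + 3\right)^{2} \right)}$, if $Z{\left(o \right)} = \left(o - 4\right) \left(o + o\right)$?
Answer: $- \frac{776367151}{968} \approx -8.0203 \cdot 10^{5}$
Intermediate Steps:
$V{\left(a \right)} = \frac{1}{-5 + a}$
$Z{\left(o \right)} = 2 o \left(-4 + o\right)$ ($Z{\left(o \right)} = \left(-4 + o\right) 2 o = 2 o \left(-4 + o\right)$)
$l{\left(M \right)} = \frac{2 \left(-4 + \frac{1}{-5 + M}\right)}{-5 + M}$
$- 1302 \cdot 22 \cdot 28 + l{\left(\left(4 + 3\right)^{2} \right)} = - 1302 \cdot 22 \cdot 28 + \frac{2 \left(21 - 4 \left(4 + 3\right)^{2}\right)}{\left(-5 + \left(4 + 3\right)^{2}\right)^{2}} = \left(-1302\right) 616 + \frac{2 \left(21 - 4 \cdot 7^{2}\right)}{\left(-5 + 7^{2}\right)^{2}} = -802032 + \frac{2 \left(21 - 196\right)}{\left(-5 + 49\right)^{2}} = -802032 + \frac{2 \left(21 - 196\right)}{1936} = -802032 + 2 \cdot \frac{1}{1936} \left(-175\right) = -802032 - \frac{175}{968} = - \frac{776367151}{968}$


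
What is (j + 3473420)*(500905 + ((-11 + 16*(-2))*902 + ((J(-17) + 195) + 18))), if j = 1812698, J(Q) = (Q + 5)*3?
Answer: 2443751206928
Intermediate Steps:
J(Q) = 15 + 3*Q (J(Q) = (5 + Q)*3 = 15 + 3*Q)
(j + 3473420)*(500905 + ((-11 + 16*(-2))*902 + ((J(-17) + 195) + 18))) = (1812698 + 3473420)*(500905 + ((-11 + 16*(-2))*902 + (((15 + 3*(-17)) + 195) + 18))) = 5286118*(500905 + ((-11 - 32)*902 + (((15 - 51) + 195) + 18))) = 5286118*(500905 + (-43*902 + ((-36 + 195) + 18))) = 5286118*(500905 + (-38786 + (159 + 18))) = 5286118*(500905 + (-38786 + 177)) = 5286118*(500905 - 38609) = 5286118*462296 = 2443751206928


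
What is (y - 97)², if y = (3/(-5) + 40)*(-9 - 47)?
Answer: 132641289/25 ≈ 5.3056e+6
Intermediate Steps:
y = -11032/5 (y = (3*(-⅕) + 40)*(-56) = (-⅗ + 40)*(-56) = (197/5)*(-56) = -11032/5 ≈ -2206.4)
(y - 97)² = (-11032/5 - 97)² = (-11517/5)² = 132641289/25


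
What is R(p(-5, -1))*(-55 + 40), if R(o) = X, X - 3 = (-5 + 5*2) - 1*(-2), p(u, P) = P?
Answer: -150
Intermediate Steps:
X = 10 (X = 3 + ((-5 + 5*2) - 1*(-2)) = 3 + ((-5 + 10) + 2) = 3 + (5 + 2) = 3 + 7 = 10)
R(o) = 10
R(p(-5, -1))*(-55 + 40) = 10*(-55 + 40) = 10*(-15) = -150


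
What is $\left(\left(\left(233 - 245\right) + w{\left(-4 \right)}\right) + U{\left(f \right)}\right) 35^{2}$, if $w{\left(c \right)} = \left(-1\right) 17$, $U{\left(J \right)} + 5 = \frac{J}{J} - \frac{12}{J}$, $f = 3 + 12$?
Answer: $-41405$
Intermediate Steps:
$f = 15$
$U{\left(J \right)} = -4 - \frac{12}{J}$ ($U{\left(J \right)} = -5 - \left(\frac{12}{J} - \frac{J}{J}\right) = -5 + \left(1 - \frac{12}{J}\right) = -4 - \frac{12}{J}$)
$w{\left(c \right)} = -17$
$\left(\left(\left(233 - 245\right) + w{\left(-4 \right)}\right) + U{\left(f \right)}\right) 35^{2} = \left(\left(\left(233 - 245\right) - 17\right) - \left(4 + \frac{12}{15}\right)\right) 35^{2} = \left(\left(-12 - 17\right) - \frac{24}{5}\right) 1225 = \left(-29 - \frac{24}{5}\right) 1225 = \left(- \frac{169}{5}\right) 1225 = -41405$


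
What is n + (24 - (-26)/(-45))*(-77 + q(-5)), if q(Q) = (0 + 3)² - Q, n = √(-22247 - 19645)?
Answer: -7378/5 + 2*I*√10473 ≈ -1475.6 + 204.68*I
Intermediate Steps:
n = 2*I*√10473 (n = √(-41892) = 2*I*√10473 ≈ 204.68*I)
q(Q) = 9 - Q (q(Q) = 3² - Q = 9 - Q)
n + (24 - (-26)/(-45))*(-77 + q(-5)) = 2*I*√10473 + (24 - (-26)/(-45))*(-77 + (9 - 1*(-5))) = 2*I*√10473 + (24 - (-26)*(-1)/45)*(-77 + (9 + 5)) = 2*I*√10473 + (24 - 1*26/45)*(-77 + 14) = 2*I*√10473 + (24 - 26/45)*(-63) = 2*I*√10473 + (1054/45)*(-63) = 2*I*√10473 - 7378/5 = -7378/5 + 2*I*√10473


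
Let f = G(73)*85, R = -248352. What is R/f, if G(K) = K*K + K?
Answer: -124176/229585 ≈ -0.54087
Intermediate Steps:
G(K) = K + K² (G(K) = K² + K = K + K²)
f = 459170 (f = (73*(1 + 73))*85 = (73*74)*85 = 5402*85 = 459170)
R/f = -248352/459170 = -248352*1/459170 = -124176/229585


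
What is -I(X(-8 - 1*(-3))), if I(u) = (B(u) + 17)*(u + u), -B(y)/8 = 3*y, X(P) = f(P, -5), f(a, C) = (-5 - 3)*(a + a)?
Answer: 304480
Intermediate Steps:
f(a, C) = -16*a
X(P) = -16*P
B(y) = -24*y
I(u) = 2*u*(17 - 24*u) (I(u) = (-24*u + 17)*(u + u) = (17 - 24*u)*(2*u) = 2*u*(17 - 24*u))
-I(X(-8 - 1*(-3))) = -2*(-16*(-8 - 1*(-3)))*(17 - (-384)*(-8 - 1*(-3))) = -2*(-16*(-8 + 3))*(17 - (-384)*(-8 + 3)) = -2*(-16*(-5))*(17 - (-384)*(-5)) = -2*80*(17 - 24*80) = -2*80*(17 - 1920) = -2*80*(-1903) = -1*(-304480) = 304480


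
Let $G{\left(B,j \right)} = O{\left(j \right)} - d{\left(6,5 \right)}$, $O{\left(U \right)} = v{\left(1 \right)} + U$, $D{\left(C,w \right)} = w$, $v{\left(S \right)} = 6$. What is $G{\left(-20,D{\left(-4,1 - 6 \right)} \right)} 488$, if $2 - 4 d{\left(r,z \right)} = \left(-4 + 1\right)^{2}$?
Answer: $1342$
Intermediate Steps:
$d{\left(r,z \right)} = - \frac{7}{4}$ ($d{\left(r,z \right)} = \frac{1}{2} - \frac{\left(-4 + 1\right)^{2}}{4} = \frac{1}{2} - \frac{\left(-3\right)^{2}}{4} = \frac{1}{2} - \frac{9}{4} = - \frac{7}{4}$)
$O{\left(U \right)} = 6 + U$
$G{\left(B,j \right)} = \frac{31}{4} + j$ ($G{\left(B,j \right)} = \left(6 + j\right) - - \frac{7}{4} = \left(6 + j\right) + \frac{7}{4} = \frac{31}{4} + j$)
$G{\left(-20,D{\left(-4,1 - 6 \right)} \right)} 488 = \left(\frac{31}{4} + \left(1 - 6\right)\right) 488 = \left(\frac{31}{4} - 5\right) 488 = \frac{11}{4} \cdot 488 = 1342$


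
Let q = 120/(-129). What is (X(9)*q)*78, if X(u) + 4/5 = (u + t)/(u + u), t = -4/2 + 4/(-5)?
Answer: 4264/129 ≈ 33.054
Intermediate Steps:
q = -40/43 (q = 120*(-1/129) = -40/43 ≈ -0.93023)
t = -14/5 (t = -4*½ + 4*(-⅕) = -2 - ⅘ = -14/5 ≈ -2.8000)
X(u) = -⅘ + (-14/5 + u)/(2*u) (X(u) = -⅘ + (u - 14/5)/(u + u) = -⅘ + (-14/5 + u)/((2*u)) = -⅘ + (-14/5 + u)*(1/(2*u)) = -⅘ + (-14/5 + u)/(2*u))
(X(9)*q)*78 = (((⅒)*(-14 - 3*9)/9)*(-40/43))*78 = (((⅒)*(⅑)*(-14 - 27))*(-40/43))*78 = (((⅒)*(⅑)*(-41))*(-40/43))*78 = -41/90*(-40/43)*78 = (164/387)*78 = 4264/129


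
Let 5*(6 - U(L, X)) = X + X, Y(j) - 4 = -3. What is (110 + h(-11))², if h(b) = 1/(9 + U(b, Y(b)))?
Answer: 64561225/5329 ≈ 12115.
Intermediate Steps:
Y(j) = 1 (Y(j) = 4 - 3 = 1)
U(L, X) = 6 - 2*X/5 (U(L, X) = 6 - (X + X)/5 = 6 - 2*X/5)
h(b) = 5/73 (h(b) = 1/(9 + (6 - ⅖*1)) = 1/(9 + (6 - ⅖)) = 1/(9 + 28/5) = 1/(73/5) = 5/73)
(110 + h(-11))² = (110 + 5/73)² = (8035/73)² = 64561225/5329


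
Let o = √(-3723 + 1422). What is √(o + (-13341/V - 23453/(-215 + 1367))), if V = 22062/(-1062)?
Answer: √(19370778571382 + 31150838016*I*√2301)/176496 ≈ 24.955 + 0.9611*I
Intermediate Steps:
o = I*√2301 (o = √(-2301) = I*√2301 ≈ 47.969*I)
V = -3677/177 (V = 22062*(-1/1062) = -3677/177 ≈ -20.774)
√(o + (-13341/V - 23453/(-215 + 1367))) = √(I*√2301 + (-13341/(-3677/177) - 23453/(-215 + 1367))) = √(I*√2301 + (-13341*(-177/3677) - 23453/1152)) = √(I*√2301 + (2361357/3677 - 23453*1/1152)) = √(I*√2301 + (2361357/3677 - 23453/1152)) = √(I*√2301 + 2634046583/4235904) = √(2634046583/4235904 + I*√2301)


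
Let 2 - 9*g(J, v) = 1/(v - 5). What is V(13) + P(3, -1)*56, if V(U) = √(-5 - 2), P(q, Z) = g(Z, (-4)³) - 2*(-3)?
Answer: 216440/621 + I*√7 ≈ 348.53 + 2.6458*I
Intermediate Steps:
g(J, v) = 2/9 - 1/(9*(-5 + v)) (g(J, v) = 2/9 - 1/(9*(v - 5)) = 2/9 - 1/(9*(-5 + v)))
P(q, Z) = 3865/621 (P(q, Z) = (-11 + 2*(-4)³)/(9*(-5 + (-4)³)) - 2*(-3) = (-11 + 2*(-64))/(9*(-5 - 64)) + 6 = (⅑)*(-11 - 128)/(-69) + 6 = (⅑)*(-1/69)*(-139) + 6 = 139/621 + 6 = 3865/621)
V(U) = I*√7 (V(U) = √(-7) = I*√7)
V(13) + P(3, -1)*56 = I*√7 + (3865/621)*56 = I*√7 + 216440/621 = 216440/621 + I*√7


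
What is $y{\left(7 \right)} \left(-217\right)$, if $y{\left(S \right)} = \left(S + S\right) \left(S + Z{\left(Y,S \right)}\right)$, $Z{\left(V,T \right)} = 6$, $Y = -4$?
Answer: $-39494$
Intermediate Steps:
$y{\left(S \right)} = 2 S \left(6 + S\right)$ ($y{\left(S \right)} = \left(S + S\right) \left(S + 6\right) = 2 S \left(6 + S\right)$)
$y{\left(7 \right)} \left(-217\right) = 2 \cdot 7 \left(6 + 7\right) \left(-217\right) = 2 \cdot 7 \cdot 13 \left(-217\right) = 182 \left(-217\right) = -39494$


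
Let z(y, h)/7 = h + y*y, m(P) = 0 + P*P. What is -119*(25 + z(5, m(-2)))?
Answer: -27132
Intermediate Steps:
m(P) = P² (m(P) = 0 + P² = P²)
z(y, h) = 7*h + 7*y² (z(y, h) = 7*(h + y*y) = 7*(h + y²) = 7*h + 7*y²)
-119*(25 + z(5, m(-2))) = -119*(25 + (7*(-2)² + 7*5²)) = -119*(25 + (7*4 + 7*25)) = -119*(25 + (28 + 175)) = -119*(25 + 203) = -119*228 = -27132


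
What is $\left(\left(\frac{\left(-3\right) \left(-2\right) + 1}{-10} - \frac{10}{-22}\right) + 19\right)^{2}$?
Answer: $\frac{4255969}{12100} \approx 351.73$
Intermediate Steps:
$\left(\left(\frac{\left(-3\right) \left(-2\right) + 1}{-10} - \frac{10}{-22}\right) + 19\right)^{2} = \left(\left(\left(6 + 1\right) \left(- \frac{1}{10}\right) - - \frac{5}{11}\right) + 19\right)^{2} = \left(\left(7 \left(- \frac{1}{10}\right) + \frac{5}{11}\right) + 19\right)^{2} = \left(\left(- \frac{7}{10} + \frac{5}{11}\right) + 19\right)^{2} = \left(- \frac{27}{110} + 19\right)^{2} = \left(\frac{2063}{110}\right)^{2} = \frac{4255969}{12100}$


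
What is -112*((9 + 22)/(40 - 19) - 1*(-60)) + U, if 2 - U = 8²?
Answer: -20842/3 ≈ -6947.3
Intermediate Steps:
U = -62 (U = 2 - 1*8² = 2 - 1*64 = 2 - 64 = -62)
-112*((9 + 22)/(40 - 19) - 1*(-60)) + U = -112*((9 + 22)/(40 - 19) - 1*(-60)) - 62 = -112*(31/21 + 60) - 62 = -112*1291/21 - 62 = -20656/3 - 62 = -20842/3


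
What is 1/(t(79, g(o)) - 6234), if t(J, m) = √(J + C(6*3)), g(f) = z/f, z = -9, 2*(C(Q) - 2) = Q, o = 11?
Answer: -1039/6477111 - √10/12954222 ≈ -0.00016066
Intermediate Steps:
C(Q) = 2 + Q/2
g(f) = -9/f
t(J, m) = √(11 + J) (t(J, m) = √(J + (2 + (6*3)/2)) = √(J + (2 + (½)*18)) = √(J + (2 + 9)) = √(J + 11) = √(11 + J))
1/(t(79, g(o)) - 6234) = 1/(√(11 + 79) - 6234) = 1/(√90 - 6234) = 1/(3*√10 - 6234) = 1/(-6234 + 3*√10)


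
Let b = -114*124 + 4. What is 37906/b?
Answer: -18953/7066 ≈ -2.6823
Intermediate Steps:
b = -14132 (b = -14136 + 4 = -14132)
37906/b = 37906/(-14132) = 37906*(-1/14132) = -18953/7066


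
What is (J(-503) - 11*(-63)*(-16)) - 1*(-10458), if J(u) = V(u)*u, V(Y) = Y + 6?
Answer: 249361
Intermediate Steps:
V(Y) = 6 + Y
J(u) = u*(6 + u) (J(u) = (6 + u)*u = u*(6 + u))
(J(-503) - 11*(-63)*(-16)) - 1*(-10458) = (-503*(6 - 503) - 11*(-63)*(-16)) - 1*(-10458) = (-503*(-497) + 693*(-16)) + 10458 = (249991 - 11088) + 10458 = 238903 + 10458 = 249361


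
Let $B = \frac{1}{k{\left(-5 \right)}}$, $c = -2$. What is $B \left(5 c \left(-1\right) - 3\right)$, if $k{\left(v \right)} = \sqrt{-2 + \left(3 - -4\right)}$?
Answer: $\frac{7 \sqrt{5}}{5} \approx 3.1305$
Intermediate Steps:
$k{\left(v \right)} = \sqrt{5}$ ($k{\left(v \right)} = \sqrt{-2 + \left(3 + 4\right)} = \sqrt{-2 + 7} = \sqrt{5}$)
$B = \frac{\sqrt{5}}{5}$ ($B = \frac{1}{\sqrt{5}} = \frac{\sqrt{5}}{5} \approx 0.44721$)
$B \left(5 c \left(-1\right) - 3\right) = \frac{\sqrt{5}}{5} \left(5 \left(-2\right) \left(-1\right) - 3\right) = \frac{\sqrt{5}}{5} \left(\left(-10\right) \left(-1\right) - 3\right) = \frac{\sqrt{5}}{5} \left(10 - 3\right) = \frac{\sqrt{5}}{5} \cdot 7 = \frac{7 \sqrt{5}}{5}$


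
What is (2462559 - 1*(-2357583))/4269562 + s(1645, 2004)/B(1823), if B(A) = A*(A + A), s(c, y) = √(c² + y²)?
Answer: 2410071/2134781 + √6722041/6646658 ≈ 1.1293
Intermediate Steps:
B(A) = 2*A² (B(A) = A*(2*A) = 2*A²)
(2462559 - 1*(-2357583))/4269562 + s(1645, 2004)/B(1823) = (2462559 - 1*(-2357583))/4269562 + √(1645² + 2004²)/((2*1823²)) = (2462559 + 2357583)*(1/4269562) + √(2706025 + 4016016)/((2*3323329)) = 4820142*(1/4269562) + √6722041/6646658 = 2410071/2134781 + √6722041*(1/6646658) = 2410071/2134781 + √6722041/6646658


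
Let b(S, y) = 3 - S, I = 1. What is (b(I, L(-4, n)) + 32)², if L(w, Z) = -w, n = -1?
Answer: 1156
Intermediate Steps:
(b(I, L(-4, n)) + 32)² = ((3 - 1*1) + 32)² = ((3 - 1) + 32)² = (2 + 32)² = 34² = 1156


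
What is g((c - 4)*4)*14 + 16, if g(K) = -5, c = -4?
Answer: -54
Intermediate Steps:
g((c - 4)*4)*14 + 16 = -5*14 + 16 = -70 + 16 = -54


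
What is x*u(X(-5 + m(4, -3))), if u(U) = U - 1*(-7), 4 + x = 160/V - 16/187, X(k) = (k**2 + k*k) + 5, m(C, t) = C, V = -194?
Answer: -1246952/18139 ≈ -68.744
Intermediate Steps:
X(k) = 5 + 2*k**2 (X(k) = (k**2 + k**2) + 5 = 2*k**2 + 5 = 5 + 2*k**2)
x = -89068/18139 (x = -4 + (160/(-194) - 16/187) = -4 + (160*(-1/194) - 16*1/187) = -4 + (-80/97 - 16/187) = -4 - 16512/18139 = -89068/18139 ≈ -4.9103)
u(U) = 7 + U (u(U) = U + 7 = 7 + U)
x*u(X(-5 + m(4, -3))) = -89068*(7 + (5 + 2*(-5 + 4)**2))/18139 = -89068*(7 + (5 + 2*(-1)**2))/18139 = -89068*(7 + (5 + 2*1))/18139 = -89068*(7 + (5 + 2))/18139 = -89068*(7 + 7)/18139 = -89068/18139*14 = -1246952/18139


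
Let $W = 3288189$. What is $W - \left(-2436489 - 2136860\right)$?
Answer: $7861538$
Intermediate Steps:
$W - \left(-2436489 - 2136860\right) = 3288189 - \left(-2436489 - 2136860\right) = 3288189 - -4573349 = 3288189 + 4573349 = 7861538$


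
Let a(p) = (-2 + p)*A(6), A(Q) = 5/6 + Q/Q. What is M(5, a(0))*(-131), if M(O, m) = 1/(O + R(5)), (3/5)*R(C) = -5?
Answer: 393/10 ≈ 39.300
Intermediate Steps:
A(Q) = 11/6 (A(Q) = 5*(1/6) + 1 = 5/6 + 1 = 11/6)
R(C) = -25/3 (R(C) = (5/3)*(-5) = -25/3)
a(p) = -11/3 + 11*p/6 (a(p) = (-2 + p)*(11/6) = -11/3 + 11*p/6)
M(O, m) = 1/(-25/3 + O) (M(O, m) = 1/(O - 25/3) = 1/(-25/3 + O))
M(5, a(0))*(-131) = (3/(-25 + 3*5))*(-131) = (3/(-25 + 15))*(-131) = (3/(-10))*(-131) = (3*(-1/10))*(-131) = -3/10*(-131) = 393/10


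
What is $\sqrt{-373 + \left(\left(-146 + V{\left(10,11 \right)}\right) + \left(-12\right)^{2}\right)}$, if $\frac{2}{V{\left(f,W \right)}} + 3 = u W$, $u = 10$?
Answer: $\frac{i \sqrt{4293161}}{107} \approx 19.364 i$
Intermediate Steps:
$V{\left(f,W \right)} = \frac{2}{-3 + 10 W}$
$\sqrt{-373 + \left(\left(-146 + V{\left(10,11 \right)}\right) + \left(-12\right)^{2}\right)} = \sqrt{-373 - \left(146 - 144 - \frac{2}{-3 + 10 \cdot 11}\right)} = \sqrt{-373 + \left(\left(-146 + \frac{2}{-3 + 110}\right) + 144\right)} = \sqrt{-373 + \left(\left(-146 + \frac{2}{107}\right) + 144\right)} = \sqrt{-373 + \left(- \frac{15620}{107} + 144\right)} = \sqrt{-373 - \frac{212}{107}} = \sqrt{- \frac{40123}{107}} = \frac{i \sqrt{4293161}}{107}$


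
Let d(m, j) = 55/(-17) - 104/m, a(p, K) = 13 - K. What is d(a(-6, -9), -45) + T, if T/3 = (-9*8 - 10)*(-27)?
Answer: 1240565/187 ≈ 6634.0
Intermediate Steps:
d(m, j) = -55/17 - 104/m (d(m, j) = 55*(-1/17) - 104/m = -55/17 - 104/m)
T = 6642 (T = 3*((-9*8 - 10)*(-27)) = 3*((-72 - 10)*(-27)) = 3*(-82*(-27)) = 3*2214 = 6642)
d(a(-6, -9), -45) + T = (-55/17 - 104/(13 - 1*(-9))) + 6642 = (-55/17 - 104/(13 + 9)) + 6642 = (-55/17 - 104/22) + 6642 = (-55/17 - 104*1/22) + 6642 = (-55/17 - 52/11) + 6642 = -1489/187 + 6642 = 1240565/187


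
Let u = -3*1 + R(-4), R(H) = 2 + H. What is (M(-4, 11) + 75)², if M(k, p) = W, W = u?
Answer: 4900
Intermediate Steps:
u = -5 (u = -3*1 + (2 - 4) = -3 - 2 = -5)
W = -5
M(k, p) = -5
(M(-4, 11) + 75)² = (-5 + 75)² = 70² = 4900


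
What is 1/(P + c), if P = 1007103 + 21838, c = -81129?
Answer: 1/947812 ≈ 1.0551e-6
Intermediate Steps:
P = 1028941
1/(P + c) = 1/(1028941 - 81129) = 1/947812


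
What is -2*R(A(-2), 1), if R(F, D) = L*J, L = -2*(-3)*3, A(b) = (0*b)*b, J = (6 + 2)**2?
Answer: -2304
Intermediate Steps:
J = 64 (J = 8**2 = 64)
A(b) = 0 (A(b) = 0*b = 0)
L = 18 (L = 6*3 = 18)
R(F, D) = 1152 (R(F, D) = 18*64 = 1152)
-2*R(A(-2), 1) = -2*1152 = -2304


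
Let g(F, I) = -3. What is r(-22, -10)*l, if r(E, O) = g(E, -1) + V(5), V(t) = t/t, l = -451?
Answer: 902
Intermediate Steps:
V(t) = 1
r(E, O) = -2 (r(E, O) = -3 + 1 = -2)
r(-22, -10)*l = -2*(-451) = 902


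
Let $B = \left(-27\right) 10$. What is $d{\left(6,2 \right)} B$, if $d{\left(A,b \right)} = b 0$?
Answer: $0$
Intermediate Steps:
$d{\left(A,b \right)} = 0$
$B = -270$
$d{\left(6,2 \right)} B = 0 \left(-270\right) = 0$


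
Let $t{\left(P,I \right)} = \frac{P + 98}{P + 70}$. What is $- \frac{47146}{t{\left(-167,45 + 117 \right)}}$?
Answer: $- \frac{4573162}{69} \approx -66278.0$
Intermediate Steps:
$t{\left(P,I \right)} = \frac{98 + P}{70 + P}$
$- \frac{47146}{t{\left(-167,45 + 117 \right)}} = - \frac{47146}{\frac{1}{70 - 167} \left(98 - 167\right)} = - \frac{47146}{\frac{1}{-97} \left(-69\right)} = - \frac{47146}{\left(- \frac{1}{97}\right) \left(-69\right)} = - \frac{47146}{\frac{69}{97}} = \left(-47146\right) \frac{97}{69} = - \frac{4573162}{69}$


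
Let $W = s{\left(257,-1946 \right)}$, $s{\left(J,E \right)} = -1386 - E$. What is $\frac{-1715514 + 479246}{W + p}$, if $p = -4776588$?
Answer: $\frac{309067}{1194007} \approx 0.25885$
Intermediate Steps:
$W = 560$ ($W = -1386 - -1946 = -1386 + 1946 = 560$)
$\frac{-1715514 + 479246}{W + p} = \frac{-1715514 + 479246}{560 - 4776588} = - \frac{1236268}{-4776028} = \left(-1236268\right) \left(- \frac{1}{4776028}\right) = \frac{309067}{1194007}$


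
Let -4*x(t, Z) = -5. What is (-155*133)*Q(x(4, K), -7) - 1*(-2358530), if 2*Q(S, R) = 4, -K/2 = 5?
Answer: 2317300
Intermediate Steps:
K = -10 (K = -2*5 = -10)
x(t, Z) = 5/4 (x(t, Z) = -1/4*(-5) = 5/4)
Q(S, R) = 2 (Q(S, R) = (1/2)*4 = 2)
(-155*133)*Q(x(4, K), -7) - 1*(-2358530) = -155*133*2 - 1*(-2358530) = -20615*2 + 2358530 = -41230 + 2358530 = 2317300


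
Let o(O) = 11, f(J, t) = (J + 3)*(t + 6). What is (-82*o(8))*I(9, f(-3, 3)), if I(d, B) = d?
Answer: -8118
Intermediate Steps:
f(J, t) = (3 + J)*(6 + t)
(-82*o(8))*I(9, f(-3, 3)) = -82*11*9 = -902*9 = -8118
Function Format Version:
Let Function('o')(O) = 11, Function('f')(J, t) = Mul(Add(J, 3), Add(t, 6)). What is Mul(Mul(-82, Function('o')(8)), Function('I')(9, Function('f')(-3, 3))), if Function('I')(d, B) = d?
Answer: -8118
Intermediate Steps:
Function('f')(J, t) = Mul(Add(3, J), Add(6, t))
Mul(Mul(-82, Function('o')(8)), Function('I')(9, Function('f')(-3, 3))) = Mul(Mul(-82, 11), 9) = Mul(-902, 9) = -8118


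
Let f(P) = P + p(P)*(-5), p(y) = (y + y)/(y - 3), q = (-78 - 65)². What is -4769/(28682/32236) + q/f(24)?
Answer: -428314503/114728 ≈ -3733.3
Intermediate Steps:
q = 20449 (q = (-143)² = 20449)
p(y) = 2*y/(-3 + y) (p(y) = (2*y)/(-3 + y) = 2*y/(-3 + y))
f(P) = P - 10*P/(-3 + P) (f(P) = P + (2*P/(-3 + P))*(-5) = P - 10*P/(-3 + P))
-4769/(28682/32236) + q/f(24) = -4769/(28682/32236) + 20449/((24*(-13 + 24)/(-3 + 24))) = -4769/(28682*(1/32236)) + 20449/((24*11/21)) = -4769/14341/16118 + 20449/((24*(1/21)*11)) = -4769*16118/14341 + 20449/(88/7) = -76866742/14341 + 20449*(7/88) = -76866742/14341 + 13013/8 = -428314503/114728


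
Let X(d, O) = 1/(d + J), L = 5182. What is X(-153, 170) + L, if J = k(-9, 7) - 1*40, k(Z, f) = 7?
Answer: 963851/186 ≈ 5182.0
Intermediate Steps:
J = -33 (J = 7 - 1*40 = 7 - 40 = -33)
X(d, O) = 1/(-33 + d) (X(d, O) = 1/(d - 33) = 1/(-33 + d))
X(-153, 170) + L = 1/(-33 - 153) + 5182 = 1/(-186) + 5182 = -1/186 + 5182 = 963851/186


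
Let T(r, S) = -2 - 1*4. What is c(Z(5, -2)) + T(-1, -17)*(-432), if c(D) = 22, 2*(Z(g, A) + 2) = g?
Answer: 2614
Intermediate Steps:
Z(g, A) = -2 + g/2
T(r, S) = -6 (T(r, S) = -2 - 4 = -6)
c(Z(5, -2)) + T(-1, -17)*(-432) = 22 - 6*(-432) = 22 + 2592 = 2614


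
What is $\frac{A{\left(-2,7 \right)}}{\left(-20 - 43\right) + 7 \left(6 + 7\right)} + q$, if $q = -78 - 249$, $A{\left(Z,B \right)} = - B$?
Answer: $- \frac{1309}{4} \approx -327.25$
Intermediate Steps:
$q = -327$
$\frac{A{\left(-2,7 \right)}}{\left(-20 - 43\right) + 7 \left(6 + 7\right)} + q = \frac{\left(-1\right) 7}{\left(-20 - 43\right) + 7 \left(6 + 7\right)} - 327 = - \frac{7}{-63 + 7 \cdot 13} - 327 = - \frac{7}{-63 + 91} - 327 = - \frac{7}{28} - 327 = \left(-7\right) \frac{1}{28} - 327 = - \frac{1}{4} - 327 = - \frac{1309}{4}$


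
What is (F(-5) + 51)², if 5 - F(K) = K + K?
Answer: 4356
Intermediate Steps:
F(K) = 5 - 2*K (F(K) = 5 - (K + K) = 5 - 2*K)
(F(-5) + 51)² = ((5 - 2*(-5)) + 51)² = ((5 + 10) + 51)² = (15 + 51)² = 66² = 4356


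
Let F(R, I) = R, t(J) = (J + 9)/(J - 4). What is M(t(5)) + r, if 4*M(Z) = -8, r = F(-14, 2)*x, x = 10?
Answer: -142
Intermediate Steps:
t(J) = (9 + J)/(-4 + J)
r = -140 (r = -14*10 = -140)
M(Z) = -2 (M(Z) = (¼)*(-8) = -2)
M(t(5)) + r = -2 - 140 = -142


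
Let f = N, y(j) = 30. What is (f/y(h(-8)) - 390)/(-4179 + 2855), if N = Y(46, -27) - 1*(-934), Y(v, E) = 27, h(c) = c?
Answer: 10739/39720 ≈ 0.27037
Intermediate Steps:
N = 961 (N = 27 - 1*(-934) = 27 + 934 = 961)
f = 961
(f/y(h(-8)) - 390)/(-4179 + 2855) = (961/30 - 390)/(-4179 + 2855) = (961*(1/30) - 390)/(-1324) = (961/30 - 390)*(-1/1324) = -10739/30*(-1/1324) = 10739/39720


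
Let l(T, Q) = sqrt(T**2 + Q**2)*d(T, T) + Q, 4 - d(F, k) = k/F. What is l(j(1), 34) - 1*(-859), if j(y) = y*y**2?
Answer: 893 + 3*sqrt(1157) ≈ 995.04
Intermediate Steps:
j(y) = y**3
d(F, k) = 4 - k/F
l(T, Q) = Q + 3*sqrt(Q**2 + T**2) (l(T, Q) = sqrt(T**2 + Q**2)*(4 - T/T) + Q = sqrt(Q**2 + T**2)*(4 - 1) + Q = sqrt(Q**2 + T**2)*3 + Q = 3*sqrt(Q**2 + T**2) + Q = Q + 3*sqrt(Q**2 + T**2))
l(j(1), 34) - 1*(-859) = (34 + 3*sqrt(34**2 + (1**3)**2)) - 1*(-859) = (34 + 3*sqrt(1156 + 1**2)) + 859 = (34 + 3*sqrt(1156 + 1)) + 859 = (34 + 3*sqrt(1157)) + 859 = 893 + 3*sqrt(1157)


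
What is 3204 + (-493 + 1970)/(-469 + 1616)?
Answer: 3676465/1147 ≈ 3205.3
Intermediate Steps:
3204 + (-493 + 1970)/(-469 + 1616) = 3204 + 1477/1147 = 3676465/1147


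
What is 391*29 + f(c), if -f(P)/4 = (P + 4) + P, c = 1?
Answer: 11315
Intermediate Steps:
f(P) = -16 - 8*P (f(P) = -4*((P + 4) + P) = -4*((4 + P) + P) = -4*(4 + 2*P) = -16 - 8*P)
391*29 + f(c) = 391*29 + (-16 - 8*1) = 11339 + (-16 - 8) = 11339 - 24 = 11315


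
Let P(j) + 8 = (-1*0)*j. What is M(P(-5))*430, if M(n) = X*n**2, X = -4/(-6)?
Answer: 55040/3 ≈ 18347.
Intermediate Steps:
X = 2/3 (X = -4*(-1/6) = 2/3 ≈ 0.66667)
P(j) = -8 (P(j) = -8 + (-1*0)*j = -8 + 0*j = -8 + 0 = -8)
M(n) = 2*n**2/3
M(P(-5))*430 = ((2/3)*(-8)**2)*430 = ((2/3)*64)*430 = (128/3)*430 = 55040/3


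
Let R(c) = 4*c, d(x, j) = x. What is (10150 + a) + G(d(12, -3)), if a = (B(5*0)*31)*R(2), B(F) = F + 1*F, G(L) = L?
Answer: 10162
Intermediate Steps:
B(F) = 2*F (B(F) = F + F = 2*F)
a = 0 (a = ((2*(5*0))*31)*(4*2) = ((2*0)*31)*8 = (0*31)*8 = 0*8 = 0)
(10150 + a) + G(d(12, -3)) = (10150 + 0) + 12 = 10150 + 12 = 10162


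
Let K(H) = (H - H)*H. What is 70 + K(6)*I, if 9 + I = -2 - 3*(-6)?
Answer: 70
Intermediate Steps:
K(H) = 0 (K(H) = 0*H = 0)
I = 7 (I = -9 + (-2 - 3*(-6)) = -9 + (-2 + 18) = -9 + 16 = 7)
70 + K(6)*I = 70 + 0*7 = 70 + 0 = 70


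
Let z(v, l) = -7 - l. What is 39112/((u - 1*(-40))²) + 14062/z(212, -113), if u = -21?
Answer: 4611127/19133 ≈ 241.00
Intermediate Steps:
39112/((u - 1*(-40))²) + 14062/z(212, -113) = 39112/((-21 - 1*(-40))²) + 14062/(-7 - 1*(-113)) = 39112/((-21 + 40)²) + 14062/(-7 + 113) = 39112/(19²) + 14062/106 = 39112/361 + 14062*(1/106) = 39112*(1/361) + 7031/53 = 39112/361 + 7031/53 = 4611127/19133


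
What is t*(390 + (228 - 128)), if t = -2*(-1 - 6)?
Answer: 6860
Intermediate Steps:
t = 14 (t = -2*(-7) = 14)
t*(390 + (228 - 128)) = 14*(390 + (228 - 128)) = 14*(390 + 100) = 14*490 = 6860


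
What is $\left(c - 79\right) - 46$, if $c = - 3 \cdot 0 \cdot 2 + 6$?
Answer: $-119$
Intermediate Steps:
$c = 6$ ($c = \left(-3\right) 0 + 6 = 0 + 6 = 6$)
$\left(c - 79\right) - 46 = \left(6 - 79\right) - 46 = -73 - 46 = -119$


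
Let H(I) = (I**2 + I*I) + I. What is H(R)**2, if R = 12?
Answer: 90000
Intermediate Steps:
H(I) = I + 2*I**2 (H(I) = (I**2 + I**2) + I = 2*I**2 + I = I + 2*I**2)
H(R)**2 = (12*(1 + 2*12))**2 = (12*(1 + 24))**2 = (12*25)**2 = 300**2 = 90000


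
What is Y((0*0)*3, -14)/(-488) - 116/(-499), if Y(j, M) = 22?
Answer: 22815/121756 ≈ 0.18738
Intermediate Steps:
Y((0*0)*3, -14)/(-488) - 116/(-499) = 22/(-488) - 116/(-499) = 22*(-1/488) - 116*(-1/499) = -11/244 + 116/499 = 22815/121756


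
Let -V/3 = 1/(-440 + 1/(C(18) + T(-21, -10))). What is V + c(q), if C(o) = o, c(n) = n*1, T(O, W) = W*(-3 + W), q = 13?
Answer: 846991/65119 ≈ 13.007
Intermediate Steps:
c(n) = n
V = 444/65119 (V = -3/(-440 + 1/(18 - 10*(-3 - 10))) = -3/(-440 + 1/(18 - 10*(-13))) = -3/(-440 + 1/(18 + 130)) = -3/(-440 + 1/148) = -3/(-65119/148) = -3*(-148/65119) = 444/65119 ≈ 0.0068183)
V + c(q) = 444/65119 + 13 = 846991/65119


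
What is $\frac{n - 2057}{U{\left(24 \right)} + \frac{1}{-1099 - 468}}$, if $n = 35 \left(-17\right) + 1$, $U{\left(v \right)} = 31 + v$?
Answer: $- \frac{4154117}{86184} \approx -48.201$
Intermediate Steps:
$n = -594$ ($n = -595 + 1 = -594$)
$\frac{n - 2057}{U{\left(24 \right)} + \frac{1}{-1099 - 468}} = \frac{-594 - 2057}{\left(31 + 24\right) + \frac{1}{-1099 - 468}} = - \frac{2651}{55 + \frac{1}{-1567}} = - \frac{2651}{55 - \frac{1}{1567}} = - \frac{2651}{\frac{86184}{1567}} = \left(-2651\right) \frac{1567}{86184} = - \frac{4154117}{86184}$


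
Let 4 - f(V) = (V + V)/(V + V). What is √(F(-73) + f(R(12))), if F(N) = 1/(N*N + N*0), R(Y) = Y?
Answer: 2*√3997/73 ≈ 1.7321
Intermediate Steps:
f(V) = 3 (f(V) = 4 - (V + V)/(V + V) = 4 - 2*V/(2*V) = 4 - 2*V*1/(2*V) = 4 - 1*1 = 4 - 1 = 3)
F(N) = N⁻² (F(N) = 1/(N² + 0) = 1/(N²) = N⁻²)
√(F(-73) + f(R(12))) = √((-73)⁻² + 3) = √(1/5329 + 3) = √(15988/5329) = 2*√3997/73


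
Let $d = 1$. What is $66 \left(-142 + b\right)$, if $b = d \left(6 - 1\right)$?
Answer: $-9042$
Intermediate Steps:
$b = 5$ ($b = 1 \left(6 - 1\right) = 1 \cdot 5 = 5$)
$66 \left(-142 + b\right) = 66 \left(-142 + 5\right) = 66 \left(-137\right) = -9042$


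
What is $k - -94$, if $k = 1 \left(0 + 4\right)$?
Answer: $98$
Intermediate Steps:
$k = 4$ ($k = 1 \cdot 4 = 4$)
$k - -94 = 4 - -94 = 4 + 94 = 98$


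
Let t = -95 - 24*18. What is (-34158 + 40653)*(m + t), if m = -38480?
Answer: -253350465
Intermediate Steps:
t = -527 (t = -95 - 432 = -527)
(-34158 + 40653)*(m + t) = (-34158 + 40653)*(-38480 - 527) = 6495*(-39007) = -253350465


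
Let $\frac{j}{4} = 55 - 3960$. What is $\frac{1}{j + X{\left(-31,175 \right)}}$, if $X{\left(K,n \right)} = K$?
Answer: $- \frac{1}{15651} \approx -6.3894 \cdot 10^{-5}$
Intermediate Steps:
$j = -15620$ ($j = 4 \left(55 - 3960\right) = 4 \left(-3905\right) = -15620$)
$\frac{1}{j + X{\left(-31,175 \right)}} = \frac{1}{-15620 - 31} = \frac{1}{-15651} = - \frac{1}{15651}$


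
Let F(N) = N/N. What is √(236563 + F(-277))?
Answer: 2*√59141 ≈ 486.38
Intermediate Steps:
F(N) = 1
√(236563 + F(-277)) = √(236563 + 1) = √236564 = 2*√59141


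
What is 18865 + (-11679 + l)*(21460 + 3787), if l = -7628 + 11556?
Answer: -195670632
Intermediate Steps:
l = 3928
18865 + (-11679 + l)*(21460 + 3787) = 18865 + (-11679 + 3928)*(21460 + 3787) = 18865 - 7751*25247 = 18865 - 195689497 = -195670632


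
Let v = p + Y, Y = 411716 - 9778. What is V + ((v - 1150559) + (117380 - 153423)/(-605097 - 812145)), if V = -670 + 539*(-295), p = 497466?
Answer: -582245494817/1417242 ≈ -4.1083e+5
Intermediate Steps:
Y = 401938
v = 899404 (v = 497466 + 401938 = 899404)
V = -159675 (V = -670 - 159005 = -159675)
V + ((v - 1150559) + (117380 - 153423)/(-605097 - 812145)) = -159675 + ((899404 - 1150559) + (117380 - 153423)/(-605097 - 812145)) = -159675 + (-251155 - 36043/(-1417242)) = -159675 + (-251155 - 36043*(-1/1417242)) = -159675 + (-251155 + 36043/1417242) = -159675 - 355947378467/1417242 = -582245494817/1417242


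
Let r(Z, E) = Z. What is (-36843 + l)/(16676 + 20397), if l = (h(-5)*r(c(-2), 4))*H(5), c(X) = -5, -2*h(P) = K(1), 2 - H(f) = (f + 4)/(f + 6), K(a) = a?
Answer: -810481/815606 ≈ -0.99372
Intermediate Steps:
H(f) = 2 - (4 + f)/(6 + f) (H(f) = 2 - (f + 4)/(f + 6) = 2 - (4 + f)/(6 + f))
h(P) = -1/2 (h(P) = -1/2*1 = -1/2)
l = 65/22 (l = (-1/2*(-5))*((8 + 5)/(6 + 5)) = 5*(13/11)/2 = 5*((1/11)*13)/2 = (5/2)*(13/11) = 65/22 ≈ 2.9545)
(-36843 + l)/(16676 + 20397) = (-36843 + 65/22)/(16676 + 20397) = -810481/22/37073 = -810481/22*1/37073 = -810481/815606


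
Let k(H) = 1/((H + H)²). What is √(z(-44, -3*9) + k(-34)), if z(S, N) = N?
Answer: I*√124847/68 ≈ 5.1961*I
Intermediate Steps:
k(H) = 1/(4*H²) (k(H) = 1/((2*H)²) = 1/(4*H²))
√(z(-44, -3*9) + k(-34)) = √(-3*9 + (¼)/(-34)²) = √(-27 + (¼)*(1/1156)) = √(-27 + 1/4624) = √(-124847/4624) = I*√124847/68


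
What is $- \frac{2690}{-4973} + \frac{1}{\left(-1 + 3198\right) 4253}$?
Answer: $\frac{36575507263}{67617090293} \approx 0.54092$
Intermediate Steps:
$- \frac{2690}{-4973} + \frac{1}{\left(-1 + 3198\right) 4253} = \left(-2690\right) \left(- \frac{1}{4973}\right) + \frac{1}{3197} \cdot \frac{1}{4253} = \frac{2690}{4973} + \frac{1}{3197} \cdot \frac{1}{4253} = \frac{2690}{4973} + \frac{1}{13596841} = \frac{36575507263}{67617090293}$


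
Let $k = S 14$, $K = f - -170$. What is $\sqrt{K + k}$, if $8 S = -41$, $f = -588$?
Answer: $\frac{i \sqrt{1959}}{2} \approx 22.13 i$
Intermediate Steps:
$K = -418$ ($K = -588 - -170 = -588 + 170 = -418$)
$S = - \frac{41}{8}$ ($S = \frac{1}{8} \left(-41\right) = - \frac{41}{8} \approx -5.125$)
$k = - \frac{287}{4}$ ($k = \left(- \frac{41}{8}\right) 14 = - \frac{287}{4} \approx -71.75$)
$\sqrt{K + k} = \sqrt{-418 - \frac{287}{4}} = \sqrt{- \frac{1959}{4}} = \frac{i \sqrt{1959}}{2}$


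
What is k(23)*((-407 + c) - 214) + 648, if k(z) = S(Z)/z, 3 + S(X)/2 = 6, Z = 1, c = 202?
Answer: 12390/23 ≈ 538.70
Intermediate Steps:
S(X) = 6 (S(X) = -6 + 2*6 = -6 + 12 = 6)
k(z) = 6/z
k(23)*((-407 + c) - 214) + 648 = (6/23)*((-407 + 202) - 214) + 648 = (6*(1/23))*(-205 - 214) + 648 = (6/23)*(-419) + 648 = -2514/23 + 648 = 12390/23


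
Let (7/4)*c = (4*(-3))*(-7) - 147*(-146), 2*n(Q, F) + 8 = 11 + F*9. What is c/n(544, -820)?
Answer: -8208/2459 ≈ -3.3379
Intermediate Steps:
n(Q, F) = 3/2 + 9*F/2 (n(Q, F) = -4 + (11 + F*9)/2 = -4 + (11 + 9*F)/2 = -4 + (11/2 + 9*F/2) = 3/2 + 9*F/2)
c = 12312 (c = 4*((4*(-3))*(-7) - 147*(-146))/7 = 4*(-12*(-7) + 21462)/7 = 4*(84 + 21462)/7 = (4/7)*21546 = 12312)
c/n(544, -820) = 12312/(3/2 + (9/2)*(-820)) = 12312/(3/2 - 3690) = 12312/(-7377/2) = 12312*(-2/7377) = -8208/2459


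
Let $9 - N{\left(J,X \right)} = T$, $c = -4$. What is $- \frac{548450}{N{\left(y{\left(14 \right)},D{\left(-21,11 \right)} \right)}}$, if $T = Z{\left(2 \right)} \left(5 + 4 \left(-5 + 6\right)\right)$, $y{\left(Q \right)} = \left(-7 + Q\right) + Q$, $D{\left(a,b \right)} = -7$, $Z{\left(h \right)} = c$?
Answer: $- \frac{109690}{9} \approx -12188.0$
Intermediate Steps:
$Z{\left(h \right)} = -4$
$y{\left(Q \right)} = -7 + 2 Q$
$T = -36$ ($T = - 4 \left(5 + 4 \left(-5 + 6\right)\right) = - 4 \left(5 + 4 \cdot 1\right) = - 4 \left(5 + 4\right) = \left(-4\right) 9 = -36$)
$N{\left(J,X \right)} = 45$ ($N{\left(J,X \right)} = 9 - -36 = 9 + 36 = 45$)
$- \frac{548450}{N{\left(y{\left(14 \right)},D{\left(-21,11 \right)} \right)}} = - \frac{548450}{45} = \left(-548450\right) \frac{1}{45} = - \frac{109690}{9}$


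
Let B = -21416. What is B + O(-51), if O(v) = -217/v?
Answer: -1091999/51 ≈ -21412.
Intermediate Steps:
B + O(-51) = -21416 - 217/(-51) = -21416 - 217*(-1/51) = -21416 + 217/51 = -1091999/51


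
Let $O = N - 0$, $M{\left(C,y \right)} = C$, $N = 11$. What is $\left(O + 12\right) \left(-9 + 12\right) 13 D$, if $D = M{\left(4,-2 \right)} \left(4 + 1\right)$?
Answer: $17940$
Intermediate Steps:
$O = 11$ ($O = 11 - 0 = 11 + 0 = 11$)
$D = 20$ ($D = 4 \left(4 + 1\right) = 4 \cdot 5 = 20$)
$\left(O + 12\right) \left(-9 + 12\right) 13 D = \left(11 + 12\right) \left(-9 + 12\right) 13 \cdot 20 = 23 \cdot 3 \cdot 13 \cdot 20 = 69 \cdot 13 \cdot 20 = 897 \cdot 20 = 17940$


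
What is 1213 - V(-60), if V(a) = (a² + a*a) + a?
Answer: -5927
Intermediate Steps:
V(a) = a + 2*a² (V(a) = (a² + a²) + a = 2*a² + a = a + 2*a²)
1213 - V(-60) = 1213 - (-60)*(1 + 2*(-60)) = 1213 - (-60)*(1 - 120) = 1213 - (-60)*(-119) = 1213 - 1*7140 = 1213 - 7140 = -5927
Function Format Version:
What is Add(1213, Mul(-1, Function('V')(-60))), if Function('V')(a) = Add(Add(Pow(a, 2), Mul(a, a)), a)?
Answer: -5927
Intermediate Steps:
Function('V')(a) = Add(a, Mul(2, Pow(a, 2))) (Function('V')(a) = Add(Add(Pow(a, 2), Pow(a, 2)), a) = Add(Mul(2, Pow(a, 2)), a) = Add(a, Mul(2, Pow(a, 2))))
Add(1213, Mul(-1, Function('V')(-60))) = Add(1213, Mul(-1, Mul(-60, Add(1, Mul(2, -60))))) = Add(1213, Mul(-1, Mul(-60, Add(1, -120)))) = Add(1213, Mul(-1, Mul(-60, -119))) = Add(1213, Mul(-1, 7140)) = Add(1213, -7140) = -5927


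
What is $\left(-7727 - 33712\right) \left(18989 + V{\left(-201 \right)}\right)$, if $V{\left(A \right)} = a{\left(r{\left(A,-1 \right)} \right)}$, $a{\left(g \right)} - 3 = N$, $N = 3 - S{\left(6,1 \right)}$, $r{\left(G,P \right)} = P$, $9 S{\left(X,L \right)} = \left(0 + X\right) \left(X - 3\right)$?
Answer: $-787050927$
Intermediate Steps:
$S{\left(X,L \right)} = \frac{X \left(-3 + X\right)}{9}$ ($S{\left(X,L \right)} = \frac{\left(0 + X\right) \left(X - 3\right)}{9} = \frac{X \left(-3 + X\right)}{9}$)
$N = 1$ ($N = 3 - \frac{1}{9} \cdot 6 \left(-3 + 6\right) = 3 - \frac{1}{9} \cdot 6 \cdot 3 = 3 - 2 = 1$)
$a{\left(g \right)} = 4$ ($a{\left(g \right)} = 3 + 1 = 4$)
$V{\left(A \right)} = 4$
$\left(-7727 - 33712\right) \left(18989 + V{\left(-201 \right)}\right) = \left(-7727 - 33712\right) \left(18989 + 4\right) = \left(-41439\right) 18993 = -787050927$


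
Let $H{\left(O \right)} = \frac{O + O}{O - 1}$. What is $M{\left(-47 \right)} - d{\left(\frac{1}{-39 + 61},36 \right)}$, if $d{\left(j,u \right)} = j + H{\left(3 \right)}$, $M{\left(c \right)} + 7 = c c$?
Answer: $\frac{48377}{22} \approx 2199.0$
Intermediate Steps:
$H{\left(O \right)} = \frac{2 O}{-1 + O}$
$M{\left(c \right)} = -7 + c^{2}$ ($M{\left(c \right)} = -7 + c c = -7 + c^{2}$)
$d{\left(j,u \right)} = 3 + j$ ($d{\left(j,u \right)} = j + 2 \cdot 3 \frac{1}{-1 + 3} = j + 2 \cdot 3 \cdot \frac{1}{2} = j + 3 = 3 + j$)
$M{\left(-47 \right)} - d{\left(\frac{1}{-39 + 61},36 \right)} = \left(-7 + \left(-47\right)^{2}\right) - \left(3 + \frac{1}{-39 + 61}\right) = \left(-7 + 2209\right) - \left(3 + \frac{1}{22}\right) = 2202 - \left(3 + \frac{1}{22}\right) = 2202 - \frac{67}{22} = \frac{48377}{22}$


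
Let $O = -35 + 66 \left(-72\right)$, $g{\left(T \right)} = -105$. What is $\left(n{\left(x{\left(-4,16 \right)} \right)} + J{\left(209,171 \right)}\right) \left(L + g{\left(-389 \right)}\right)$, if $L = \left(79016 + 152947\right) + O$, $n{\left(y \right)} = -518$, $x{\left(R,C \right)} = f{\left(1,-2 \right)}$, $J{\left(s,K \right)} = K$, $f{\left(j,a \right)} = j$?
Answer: $-78793637$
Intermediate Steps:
$x{\left(R,C \right)} = 1$
$O = -4787$ ($O = -35 - 4752 = -4787$)
$L = 227176$ ($L = \left(79016 + 152947\right) - 4787 = 231963 - 4787 = 227176$)
$\left(n{\left(x{\left(-4,16 \right)} \right)} + J{\left(209,171 \right)}\right) \left(L + g{\left(-389 \right)}\right) = \left(-518 + 171\right) \left(227176 - 105\right) = \left(-347\right) 227071 = -78793637$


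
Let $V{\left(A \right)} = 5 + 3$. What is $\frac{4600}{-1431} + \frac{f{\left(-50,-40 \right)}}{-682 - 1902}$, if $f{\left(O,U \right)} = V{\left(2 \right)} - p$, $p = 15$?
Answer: $- \frac{11876383}{3697704} \approx -3.2118$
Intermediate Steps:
$V{\left(A \right)} = 8$
$f{\left(O,U \right)} = -7$ ($f{\left(O,U \right)} = 8 - 15 = -7$)
$\frac{4600}{-1431} + \frac{f{\left(-50,-40 \right)}}{-682 - 1902} = \frac{4600}{-1431} - \frac{7}{-682 - 1902} = 4600 \left(- \frac{1}{1431}\right) - \frac{7}{-682 - 1902} = - \frac{4600}{1431} - \frac{7}{-2584} = - \frac{4600}{1431} - - \frac{7}{2584} = - \frac{4600}{1431} + \frac{7}{2584} = - \frac{11876383}{3697704}$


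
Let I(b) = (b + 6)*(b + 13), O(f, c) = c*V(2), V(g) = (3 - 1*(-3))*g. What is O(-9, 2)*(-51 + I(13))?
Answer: 10632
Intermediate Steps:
V(g) = 6*g (V(g) = (3 + 3)*g = 6*g)
O(f, c) = 12*c (O(f, c) = c*(6*2) = c*12 = 12*c)
I(b) = (6 + b)*(13 + b)
O(-9, 2)*(-51 + I(13)) = (12*2)*(-51 + (78 + 13**2 + 19*13)) = 24*(-51 + (78 + 169 + 247)) = 24*(-51 + 494) = 24*443 = 10632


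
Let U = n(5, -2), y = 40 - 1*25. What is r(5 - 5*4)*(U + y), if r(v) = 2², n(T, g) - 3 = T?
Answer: 92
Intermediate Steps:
n(T, g) = 3 + T
r(v) = 4
y = 15 (y = 40 - 25 = 15)
U = 8 (U = 3 + 5 = 8)
r(5 - 5*4)*(U + y) = 4*(8 + 15) = 4*23 = 92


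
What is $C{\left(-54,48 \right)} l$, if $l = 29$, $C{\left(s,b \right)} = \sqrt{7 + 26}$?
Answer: $29 \sqrt{33} \approx 166.59$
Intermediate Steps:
$C{\left(s,b \right)} = \sqrt{33}$
$C{\left(-54,48 \right)} l = \sqrt{33} \cdot 29 = 29 \sqrt{33}$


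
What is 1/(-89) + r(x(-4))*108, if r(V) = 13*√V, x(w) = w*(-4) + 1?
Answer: -1/89 + 1404*√17 ≈ 5788.8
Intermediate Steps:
x(w) = 1 - 4*w (x(w) = -4*w + 1 = 1 - 4*w)
1/(-89) + r(x(-4))*108 = 1/(-89) + (13*√(1 - 4*(-4)))*108 = -1/89 + (13*√(1 + 16))*108 = -1/89 + (13*√17)*108 = -1/89 + 1404*√17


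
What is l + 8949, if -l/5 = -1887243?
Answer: 9445164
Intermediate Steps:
l = 9436215 (l = -5*(-1887243) = 9436215)
l + 8949 = 9436215 + 8949 = 9445164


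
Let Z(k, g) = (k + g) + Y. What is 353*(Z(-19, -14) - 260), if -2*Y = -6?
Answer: -102370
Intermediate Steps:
Y = 3 (Y = -½*(-6) = 3)
Z(k, g) = 3 + g + k (Z(k, g) = (k + g) + 3 = (g + k) + 3 = 3 + g + k)
353*(Z(-19, -14) - 260) = 353*((3 - 14 - 19) - 260) = 353*(-30 - 260) = 353*(-290) = -102370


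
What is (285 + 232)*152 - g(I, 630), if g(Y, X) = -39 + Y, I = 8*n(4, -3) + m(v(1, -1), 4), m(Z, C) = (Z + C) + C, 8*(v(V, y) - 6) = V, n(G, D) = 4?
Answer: 628615/8 ≈ 78577.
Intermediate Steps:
v(V, y) = 6 + V/8
m(Z, C) = Z + 2*C (m(Z, C) = (C + Z) + C = Z + 2*C)
I = 369/8 (I = 8*4 + ((6 + (1/8)*1) + 2*4) = 32 + ((6 + 1/8) + 8) = 32 + (49/8 + 8) = 32 + 113/8 = 369/8 ≈ 46.125)
(285 + 232)*152 - g(I, 630) = (285 + 232)*152 - (-39 + 369/8) = 517*152 - 1*57/8 = 78584 - 57/8 = 628615/8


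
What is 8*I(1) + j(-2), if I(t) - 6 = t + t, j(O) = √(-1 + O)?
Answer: 64 + I*√3 ≈ 64.0 + 1.732*I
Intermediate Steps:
I(t) = 6 + 2*t (I(t) = 6 + (t + t) = 6 + 2*t)
8*I(1) + j(-2) = 8*(6 + 2*1) + √(-1 - 2) = 8*(6 + 2) + √(-3) = 8*8 + I*√3 = 64 + I*√3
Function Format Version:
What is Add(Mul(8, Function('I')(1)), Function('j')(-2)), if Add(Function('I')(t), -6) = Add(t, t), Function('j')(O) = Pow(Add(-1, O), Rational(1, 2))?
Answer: Add(64, Mul(I, Pow(3, Rational(1, 2)))) ≈ Add(64.000, Mul(1.7320, I))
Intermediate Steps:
Function('I')(t) = Add(6, Mul(2, t)) (Function('I')(t) = Add(6, Add(t, t)) = Add(6, Mul(2, t)))
Add(Mul(8, Function('I')(1)), Function('j')(-2)) = Add(Mul(8, Add(6, Mul(2, 1))), Pow(Add(-1, -2), Rational(1, 2))) = Add(Mul(8, Add(6, 2)), Pow(-3, Rational(1, 2))) = Add(Mul(8, 8), Mul(I, Pow(3, Rational(1, 2)))) = Add(64, Mul(I, Pow(3, Rational(1, 2))))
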